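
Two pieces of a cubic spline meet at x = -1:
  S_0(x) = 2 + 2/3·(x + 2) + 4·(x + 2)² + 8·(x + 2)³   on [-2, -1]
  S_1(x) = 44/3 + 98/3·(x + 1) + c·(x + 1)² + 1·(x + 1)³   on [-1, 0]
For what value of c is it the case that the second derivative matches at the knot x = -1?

S_0''(x) = 8 + 48·(x + 2), so S_0''(-1) = 56. On the right, S_1''(-1) = 2c, so c = 28.

28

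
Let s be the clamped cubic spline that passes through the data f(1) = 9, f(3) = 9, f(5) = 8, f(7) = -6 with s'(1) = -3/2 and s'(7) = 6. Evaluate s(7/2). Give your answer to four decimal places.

10.0906

Put M_i = s'' at the i-th knot. Here h = (2, 2, 2) and Δ = (0, -1/2, -7), so the interior equations h_(i-1)·M_(i-1) + 2(h_(i-1)+h_i)·M_i + h_i·M_(i+1) = 6(Δ_i − Δ_(i-1)) read
  2·M_0 + 8·M_1 + 2·M_2 = 6(Δ_1 - Δ_0) = -3
  2·M_1 + 8·M_2 + 2·M_3 = 6(Δ_2 - Δ_1) = -39
Clamped end conditions give two more equations: 2h_0·M_0 + h_0·M_1 = 6(Δ_0 - s'(1)) = 9 and h_2·M_2 + 2h_2·M_3 = 6(s'(7) - Δ_2) = 78.
Solving: M_0 = 11/10, M_1 = 23/10, M_2 = -59/5, M_3 = 127/5.
On [3, 5], s(x) = 9 + 19/10·(x - 3) + 23/20·(x - 3)² - 47/40·(x - 3)³.
With (x - 3) = 1/2: s(7/2) = 3229/320.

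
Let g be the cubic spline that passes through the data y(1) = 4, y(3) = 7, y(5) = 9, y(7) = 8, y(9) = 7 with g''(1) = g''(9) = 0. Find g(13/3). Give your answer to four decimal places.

8.6402

With M_i denoting the second derivative at x_i, h_i = 2, 2, 2, 2, and Δ_i = (y_(i+1) − y_i)/h_i = 3/2, 1, -1/2, -1/2:
  2·M_0 + 8·M_1 + 2·M_2 = 6(Δ_1 - Δ_0) = -3
  2·M_1 + 8·M_2 + 2·M_3 = 6(Δ_2 - Δ_1) = -9
  2·M_2 + 8·M_3 + 2·M_4 = 6(Δ_3 - Δ_2) = 0
Natural end conditions: M_0 = M_4 = 0.
Hence M_0 = 0, M_1 = -9/112, M_2 = -33/28, M_3 = 33/112, M_4 = 0.
On [3, 5], g(x) = 7 + 81/56·(x - 3) - 9/224·(x - 3)² - 41/448·(x - 3)³.
With (x - 3) = 4/3: g(13/3) = 1633/189.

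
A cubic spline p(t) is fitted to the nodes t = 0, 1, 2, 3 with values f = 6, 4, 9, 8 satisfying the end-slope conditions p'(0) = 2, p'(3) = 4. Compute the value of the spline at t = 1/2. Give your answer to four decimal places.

Write M_i for p''(x_i). With h_i = 1, 1, 1 and divided differences Δ_i = -2, 5, -1, the continuity of p' gives the tridiagonal system
  1·M_0 + 4·M_1 + 1·M_2 = 6(Δ_1 - Δ_0) = 42
  1·M_1 + 4·M_2 + 1·M_3 = 6(Δ_2 - Δ_1) = -36
Clamped end conditions give two more equations: 2h_0·M_0 + h_0·M_1 = 6(Δ_0 - p'(0)) = -24 and h_2·M_2 + 2h_2·M_3 = 6(p'(3) - Δ_2) = 30.
Hence M_0 = -68/3, M_1 = 64/3, M_2 = -62/3, M_3 = 76/3.
On [0, 1], p(t) = 6 + 2·t - 34/3·t² + 22/3·t³.
With t = 1/2: p(1/2) = 61/12.

5.0833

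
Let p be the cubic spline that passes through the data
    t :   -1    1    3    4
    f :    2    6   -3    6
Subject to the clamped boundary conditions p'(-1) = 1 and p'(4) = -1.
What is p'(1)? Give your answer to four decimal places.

-4.0652

Put m_i = p'' at the i-th knot. Here h = (2, 2, 1) and Δ = (2, -9/2, 9), so the interior equations h_(i-1)·m_(i-1) + 2(h_(i-1)+h_i)·m_i + h_i·m_(i+1) = 6(Δ_i − Δ_(i-1)) read
  2·m_0 + 8·m_1 + 2·m_2 = 6(Δ_1 - Δ_0) = -39
  2·m_1 + 6·m_2 + 1·m_3 = 6(Δ_2 - Δ_1) = 81
Clamped end conditions give two more equations: 2h_0·m_0 + h_0·m_1 = 6(Δ_0 - p'(-1)) = 6 and h_2·m_2 + 2h_2·m_3 = 6(p'(4) - Δ_2) = -60.
Solving the tridiagonal system: m_0 = 371/46, m_1 = -302/23, m_2 = 574/23, m_3 = -977/23.
On [1, 3], p'(t) = b_1 + 2c_1·(t - 1) + 3d_1·(t - 1)² with b_1 = Δ_1 - h_1(2m_1 + m_2)/6 = -187/46, c_1 = m_1/2 = -151/23, d_1 = (m_2 - m_1)/(6h_1) = 73/23. So p'(1) = -187/46.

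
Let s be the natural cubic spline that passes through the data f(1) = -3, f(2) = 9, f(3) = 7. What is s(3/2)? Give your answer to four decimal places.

Put σ_i = s'' at the i-th knot. Here h = (1, 1) and Δ = (12, -2), so the interior equations h_(i-1)·σ_(i-1) + 2(h_(i-1)+h_i)·σ_i + h_i·σ_(i+1) = 6(Δ_i − Δ_(i-1)) read
  1·σ_0 + 4·σ_1 + 1·σ_2 = 6(Δ_1 - Δ_0) = -84
Natural end conditions: σ_0 = σ_2 = 0.
Solving the tridiagonal system: σ_0 = 0, σ_1 = -21, σ_2 = 0.
On [1, 2], s(x) = -3 + 31/2·(x - 1) + 0·(x - 1)² - 7/2·(x - 1)³.
With (x - 1) = 1/2: s(3/2) = 69/16.

4.3125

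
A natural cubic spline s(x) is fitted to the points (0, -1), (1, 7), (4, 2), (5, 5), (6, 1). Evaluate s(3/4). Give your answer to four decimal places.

5.5830

With M_i denoting the second derivative at x_i, h_i = 1, 3, 1, 1, and Δ_i = (y_(i+1) − y_i)/h_i = 8, -5/3, 3, -4:
  1·M_0 + 8·M_1 + 3·M_2 = 6(Δ_1 - Δ_0) = -58
  3·M_1 + 8·M_2 + 1·M_3 = 6(Δ_2 - Δ_1) = 28
  1·M_2 + 4·M_3 + 1·M_4 = 6(Δ_3 - Δ_2) = -42
Natural end conditions: M_0 = M_4 = 0.
Hence M_0 = 0, M_1 = -565/53, M_2 = 482/53, M_3 = -677/53, M_4 = 0.
On [0, 1], s(x) = -1 + 3109/318·x + 0·x² - 565/318·x³.
With x = 3/4: s(3/4) = 37875/6784.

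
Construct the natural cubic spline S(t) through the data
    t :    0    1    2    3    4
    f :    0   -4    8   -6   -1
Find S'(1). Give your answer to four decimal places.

Put M_i = S'' at the i-th knot. Here h = (1, 1, 1, 1) and Δ = (-4, 12, -14, 5), so the interior equations h_(i-1)·M_(i-1) + 2(h_(i-1)+h_i)·M_i + h_i·M_(i+1) = 6(Δ_i − Δ_(i-1)) read
  1·M_0 + 4·M_1 + 1·M_2 = 6(Δ_1 - Δ_0) = 96
  1·M_1 + 4·M_2 + 1·M_3 = 6(Δ_2 - Δ_1) = -156
  1·M_2 + 4·M_3 + 1·M_4 = 6(Δ_3 - Δ_2) = 114
Natural end conditions: M_0 = M_4 = 0.
Hence M_0 = 0, M_1 = 1089/28, M_2 = -417/7, M_3 = 1215/28, M_4 = 0.
On [1, 2], S'(t) = b_1 + 2c_1·(t - 1) + 3d_1·(t - 1)² with b_1 = Δ_1 - h_1(2M_1 + M_2)/6 = 251/28, c_1 = M_1/2 = 1089/56, d_1 = (M_2 - M_1)/(6h_1) = -919/56. So S'(1) = 251/28.

8.9643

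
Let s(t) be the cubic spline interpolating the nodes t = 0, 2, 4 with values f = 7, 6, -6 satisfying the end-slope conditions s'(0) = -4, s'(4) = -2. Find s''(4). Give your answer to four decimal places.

Put M_i = s'' at the i-th knot. Here h = (2, 2) and Δ = (-1/2, -6), so the interior equations h_(i-1)·M_(i-1) + 2(h_(i-1)+h_i)·M_i + h_i·M_(i+1) = 6(Δ_i − Δ_(i-1)) read
  2·M_0 + 8·M_1 + 2·M_2 = 6(Δ_1 - Δ_0) = -33
Clamped end conditions give two more equations: 2h_0·M_0 + h_0·M_1 = 6(Δ_0 - s'(0)) = 21 and h_1·M_1 + 2h_1·M_2 = 6(s'(4) - Δ_1) = 24.
Hence M_0 = 79/8, M_1 = -37/4, M_2 = 85/8.

10.6250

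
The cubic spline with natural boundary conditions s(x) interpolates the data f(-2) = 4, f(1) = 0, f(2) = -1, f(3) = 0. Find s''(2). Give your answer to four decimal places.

3.0323

Write M_i for s''(x_i). With h_i = 3, 1, 1 and divided differences Δ_i = -4/3, -1, 1, the continuity of s' gives the tridiagonal system
  3·M_0 + 8·M_1 + 1·M_2 = 6(Δ_1 - Δ_0) = 2
  1·M_1 + 4·M_2 + 1·M_3 = 6(Δ_2 - Δ_1) = 12
Natural end conditions: M_0 = M_3 = 0.
Hence M_0 = 0, M_1 = -4/31, M_2 = 94/31, M_3 = 0.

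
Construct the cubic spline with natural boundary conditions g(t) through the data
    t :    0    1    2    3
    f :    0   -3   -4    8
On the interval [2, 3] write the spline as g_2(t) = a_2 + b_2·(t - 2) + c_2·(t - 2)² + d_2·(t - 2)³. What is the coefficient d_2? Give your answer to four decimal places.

Let σ_i = g''(x_i). Step sizes h_i = 1, 1, 1; slopes of the chords Δ_i = (y_(i+1) - y_i)/h_i = -3, -1, 12.
  1·σ_0 + 4·σ_1 + 1·σ_2 = 6(Δ_1 - Δ_0) = 12
  1·σ_1 + 4·σ_2 + 1·σ_3 = 6(Δ_2 - Δ_1) = 78
Natural end conditions: σ_0 = σ_3 = 0.
Hence σ_0 = 0, σ_1 = -2, σ_2 = 20, σ_3 = 0.
On [2, 3], with g_2(t) = a_2 + b_2·(t - 2) + c_2·(t - 2)² + d_2·(t - 2)³: c_2 = σ_2/2 = 10, d_2 = (σ_3 - σ_2)/(6h_2) = -10/3, b_2 = Δ_2 - h_2(2σ_2 + σ_3)/6 = 16/3.

-3.3333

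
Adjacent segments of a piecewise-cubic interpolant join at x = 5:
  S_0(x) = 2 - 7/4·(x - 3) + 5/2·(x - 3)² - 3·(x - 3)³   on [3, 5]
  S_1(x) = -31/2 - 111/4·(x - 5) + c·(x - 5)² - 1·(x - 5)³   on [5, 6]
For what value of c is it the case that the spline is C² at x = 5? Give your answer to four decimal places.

-15.5000

S_0''(x) = 5 - 18·(x - 3), so S_0''(5) = -31. On the right, S_1''(5) = 2c, so c = -31/2.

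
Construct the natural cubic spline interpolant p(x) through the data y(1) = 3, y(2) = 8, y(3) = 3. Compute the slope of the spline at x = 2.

0

Let M_i = p''(x_i). Step sizes h_i = 1, 1; slopes of the chords Δ_i = (y_(i+1) - y_i)/h_i = 5, -5.
  1·M_0 + 4·M_1 + 1·M_2 = 6(Δ_1 - Δ_0) = -60
Natural end conditions: M_0 = M_2 = 0.
Forward elimination and back-substitution give M_0 = 0, M_1 = -15, M_2 = 0.
On [2, 3], p'(x) = b_1 + 2c_1·(x - 2) + 3d_1·(x - 2)² with b_1 = Δ_1 - h_1(2M_1 + M_2)/6 = 0, c_1 = M_1/2 = -15/2, d_1 = (M_2 - M_1)/(6h_1) = 5/2. So p'(2) = 0.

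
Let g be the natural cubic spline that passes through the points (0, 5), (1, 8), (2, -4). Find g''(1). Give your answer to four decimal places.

With M_i denoting the second derivative at x_i, h_i = 1, 1, and Δ_i = (y_(i+1) − y_i)/h_i = 3, -12:
  1·M_0 + 4·M_1 + 1·M_2 = 6(Δ_1 - Δ_0) = -90
Natural end conditions: M_0 = M_2 = 0.
Forward elimination and back-substitution give M_0 = 0, M_1 = -45/2, M_2 = 0.

-22.5000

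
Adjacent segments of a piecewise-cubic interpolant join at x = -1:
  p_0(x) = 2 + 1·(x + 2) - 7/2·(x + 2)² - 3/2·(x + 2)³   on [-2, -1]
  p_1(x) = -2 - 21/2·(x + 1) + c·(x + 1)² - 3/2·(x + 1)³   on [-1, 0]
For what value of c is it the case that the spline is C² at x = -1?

p_0''(x) = -7 - 9·(x + 2), so p_0''(-1) = -16. On the right, p_1''(-1) = 2c, so c = -8.

-8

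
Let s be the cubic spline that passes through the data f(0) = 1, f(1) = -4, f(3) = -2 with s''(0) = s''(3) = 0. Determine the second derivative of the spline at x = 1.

Put M_i = s'' at the i-th knot. Here h = (1, 2) and Δ = (-5, 1), so the interior equations h_(i-1)·M_(i-1) + 2(h_(i-1)+h_i)·M_i + h_i·M_(i+1) = 6(Δ_i − Δ_(i-1)) read
  1·M_0 + 6·M_1 + 2·M_2 = 6(Δ_1 - Δ_0) = 36
Natural end conditions: M_0 = M_2 = 0.
Hence M_0 = 0, M_1 = 6, M_2 = 0.

6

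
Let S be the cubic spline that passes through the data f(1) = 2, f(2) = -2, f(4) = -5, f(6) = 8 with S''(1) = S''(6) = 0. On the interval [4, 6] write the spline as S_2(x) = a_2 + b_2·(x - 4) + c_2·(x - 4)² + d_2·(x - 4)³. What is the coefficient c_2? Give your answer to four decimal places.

Let m_i = S''(x_i). Step sizes h_i = 1, 2, 2; slopes of the chords Δ_i = (y_(i+1) - y_i)/h_i = -4, -3/2, 13/2.
  1·m_0 + 6·m_1 + 2·m_2 = 6(Δ_1 - Δ_0) = 15
  2·m_1 + 8·m_2 + 2·m_3 = 6(Δ_2 - Δ_1) = 48
Natural end conditions: m_0 = m_3 = 0.
Solving: m_0 = 0, m_1 = 6/11, m_2 = 129/22, m_3 = 0.
On [4, 6], with S_2(x) = a_2 + b_2·(x - 4) + c_2·(x - 4)² + d_2·(x - 4)³: c_2 = m_2/2 = 129/44, d_2 = (m_3 - m_2)/(6h_2) = -43/88, b_2 = Δ_2 - h_2(2m_2 + m_3)/6 = 57/22.

2.9318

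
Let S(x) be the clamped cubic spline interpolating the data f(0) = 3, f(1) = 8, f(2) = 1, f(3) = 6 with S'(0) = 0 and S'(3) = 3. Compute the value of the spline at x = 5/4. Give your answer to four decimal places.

Write M_i for S''(x_i). With h_i = 1, 1, 1 and divided differences Δ_i = 5, -7, 5, the continuity of S' gives the tridiagonal system
  1·M_0 + 4·M_1 + 1·M_2 = 6(Δ_1 - Δ_0) = -72
  1·M_1 + 4·M_2 + 1·M_3 = 6(Δ_2 - Δ_1) = 72
Clamped end conditions give two more equations: 2h_0·M_0 + h_0·M_1 = 6(Δ_0 - S'(0)) = 30 and h_2·M_2 + 2h_2·M_3 = 6(S'(3) - Δ_2) = -12.
Forward elimination and back-substitution give M_0 = 32, M_1 = -34, M_2 = 32, M_3 = -22.
On [1, 2], S(x) = 8 - 1·(x - 1) - 17·(x - 1)² + 11·(x - 1)³.
With (x - 1) = 1/4: S(5/4) = 439/64.

6.8594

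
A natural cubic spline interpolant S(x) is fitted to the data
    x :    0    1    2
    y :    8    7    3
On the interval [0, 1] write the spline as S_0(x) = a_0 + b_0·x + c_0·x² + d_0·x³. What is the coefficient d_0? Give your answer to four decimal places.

Put M_i = S'' at the i-th knot. Here h = (1, 1) and Δ = (-1, -4), so the interior equations h_(i-1)·M_(i-1) + 2(h_(i-1)+h_i)·M_i + h_i·M_(i+1) = 6(Δ_i − Δ_(i-1)) read
  1·M_0 + 4·M_1 + 1·M_2 = 6(Δ_1 - Δ_0) = -18
Natural end conditions: M_0 = M_2 = 0.
Hence M_0 = 0, M_1 = -9/2, M_2 = 0.
On [0, 1], with S_0(x) = a_0 + b_0·x + c_0·x² + d_0·x³: c_0 = M_0/2 = 0, d_0 = (M_1 - M_0)/(6h_0) = -3/4, b_0 = Δ_0 - h_0(2M_0 + M_1)/6 = -1/4.

-0.7500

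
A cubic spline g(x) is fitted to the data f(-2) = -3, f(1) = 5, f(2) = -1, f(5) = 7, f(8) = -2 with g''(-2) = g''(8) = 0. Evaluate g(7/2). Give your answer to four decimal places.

With M_i denoting the second derivative at x_i, h_i = 3, 1, 3, 3, and Δ_i = (y_(i+1) − y_i)/h_i = 8/3, -6, 8/3, -3:
  3·M_0 + 8·M_1 + 1·M_2 = 6(Δ_1 - Δ_0) = -52
  1·M_1 + 8·M_2 + 3·M_3 = 6(Δ_2 - Δ_1) = 52
  3·M_2 + 12·M_3 + 3·M_4 = 6(Δ_3 - Δ_2) = -34
Natural end conditions: M_0 = M_4 = 0.
Solving: M_0 = 0, M_1 = -875/114, M_2 = 536/57, M_3 = -197/38, M_4 = 0.
On [2, 5], g(x) = -1 - 315/76·(x - 2) + 268/57·(x - 2)² - 1663/2052·(x - 2)³.
With (x - 2) = 3/2: g(7/2) = 381/608.

0.6266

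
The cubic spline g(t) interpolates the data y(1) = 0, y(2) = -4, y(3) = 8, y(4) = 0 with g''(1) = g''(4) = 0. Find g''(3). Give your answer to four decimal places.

With M_i denoting the second derivative at x_i, h_i = 1, 1, 1, and Δ_i = (y_(i+1) − y_i)/h_i = -4, 12, -8:
  1·M_0 + 4·M_1 + 1·M_2 = 6(Δ_1 - Δ_0) = 96
  1·M_1 + 4·M_2 + 1·M_3 = 6(Δ_2 - Δ_1) = -120
Natural end conditions: M_0 = M_3 = 0.
Solving: M_0 = 0, M_1 = 168/5, M_2 = -192/5, M_3 = 0.

-38.4000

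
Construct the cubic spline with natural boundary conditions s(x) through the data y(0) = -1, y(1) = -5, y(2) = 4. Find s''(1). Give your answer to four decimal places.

19.5000

Write M_i for s''(x_i). With h_i = 1, 1 and divided differences Δ_i = -4, 9, the continuity of s' gives the tridiagonal system
  1·M_0 + 4·M_1 + 1·M_2 = 6(Δ_1 - Δ_0) = 78
Natural end conditions: M_0 = M_2 = 0.
Solving: M_0 = 0, M_1 = 39/2, M_2 = 0.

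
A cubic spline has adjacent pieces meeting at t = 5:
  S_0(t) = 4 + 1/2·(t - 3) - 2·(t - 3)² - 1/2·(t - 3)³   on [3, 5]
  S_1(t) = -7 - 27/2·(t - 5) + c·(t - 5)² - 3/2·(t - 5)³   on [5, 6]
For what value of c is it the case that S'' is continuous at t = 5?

S_0''(t) = -4 - 3·(t - 3), so S_0''(5) = -10. On the right, S_1''(5) = 2c, so c = -5.

-5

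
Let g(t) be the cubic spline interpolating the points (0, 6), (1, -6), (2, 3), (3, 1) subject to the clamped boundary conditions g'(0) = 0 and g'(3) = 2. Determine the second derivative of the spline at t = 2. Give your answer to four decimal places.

-38.6667

Write M_i for g''(x_i). With h_i = 1, 1, 1 and divided differences Δ_i = -12, 9, -2, the continuity of g' gives the tridiagonal system
  1·M_0 + 4·M_1 + 1·M_2 = 6(Δ_1 - Δ_0) = 126
  1·M_1 + 4·M_2 + 1·M_3 = 6(Δ_2 - Δ_1) = -66
Clamped end conditions give two more equations: 2h_0·M_0 + h_0·M_1 = 6(Δ_0 - g'(0)) = -72 and h_2·M_2 + 2h_2·M_3 = 6(g'(3) - Δ_2) = 24.
Hence M_0 = -194/3, M_1 = 172/3, M_2 = -116/3, M_3 = 94/3.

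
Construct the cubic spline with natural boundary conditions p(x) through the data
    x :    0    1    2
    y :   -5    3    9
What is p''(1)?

Put M_i = p'' at the i-th knot. Here h = (1, 1) and Δ = (8, 6), so the interior equations h_(i-1)·M_(i-1) + 2(h_(i-1)+h_i)·M_i + h_i·M_(i+1) = 6(Δ_i − Δ_(i-1)) read
  1·M_0 + 4·M_1 + 1·M_2 = 6(Δ_1 - Δ_0) = -12
Natural end conditions: M_0 = M_2 = 0.
Solving: M_0 = 0, M_1 = -3, M_2 = 0.

-3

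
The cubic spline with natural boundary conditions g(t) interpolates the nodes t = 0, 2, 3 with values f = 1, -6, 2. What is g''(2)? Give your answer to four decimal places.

Put m_i = g'' at the i-th knot. Here h = (2, 1) and Δ = (-7/2, 8), so the interior equations h_(i-1)·m_(i-1) + 2(h_(i-1)+h_i)·m_i + h_i·m_(i+1) = 6(Δ_i − Δ_(i-1)) read
  2·m_0 + 6·m_1 + 1·m_2 = 6(Δ_1 - Δ_0) = 69
Natural end conditions: m_0 = m_2 = 0.
Hence m_0 = 0, m_1 = 23/2, m_2 = 0.

11.5000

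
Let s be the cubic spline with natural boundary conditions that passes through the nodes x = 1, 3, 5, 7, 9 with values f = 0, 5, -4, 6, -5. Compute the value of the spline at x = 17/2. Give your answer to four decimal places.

-0.5550

Put m_i = s'' at the i-th knot. Here h = (2, 2, 2, 2) and Δ = (5/2, -9/2, 5, -11/2), so the interior equations h_(i-1)·m_(i-1) + 2(h_(i-1)+h_i)·m_i + h_i·m_(i+1) = 6(Δ_i − Δ_(i-1)) read
  2·m_0 + 8·m_1 + 2·m_2 = 6(Δ_1 - Δ_0) = -42
  2·m_1 + 8·m_2 + 2·m_3 = 6(Δ_2 - Δ_1) = 57
  2·m_2 + 8·m_3 + 2·m_4 = 6(Δ_3 - Δ_2) = -63
Natural end conditions: m_0 = m_4 = 0.
Hence m_0 = 0, m_1 = -921/112, m_2 = 333/28, m_3 = -1215/112, m_4 = 0.
On [7, 9], s(x) = 6 + 97/56·(x - 7) - 1215/224·(x - 7)² + 405/448·(x - 7)³.
With (x - 7) = 3/2: s(17/2) = -1989/3584.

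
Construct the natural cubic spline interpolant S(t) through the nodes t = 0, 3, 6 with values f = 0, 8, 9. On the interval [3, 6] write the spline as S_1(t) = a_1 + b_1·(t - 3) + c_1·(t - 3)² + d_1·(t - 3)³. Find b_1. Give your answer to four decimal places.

Put M_i = S'' at the i-th knot. Here h = (3, 3) and Δ = (8/3, 1/3), so the interior equations h_(i-1)·M_(i-1) + 2(h_(i-1)+h_i)·M_i + h_i·M_(i+1) = 6(Δ_i − Δ_(i-1)) read
  3·M_0 + 12·M_1 + 3·M_2 = 6(Δ_1 - Δ_0) = -14
Natural end conditions: M_0 = M_2 = 0.
Solving: M_0 = 0, M_1 = -7/6, M_2 = 0.
On [3, 6], with S_1(t) = a_1 + b_1·(t - 3) + c_1·(t - 3)² + d_1·(t - 3)³: c_1 = M_1/2 = -7/12, d_1 = (M_2 - M_1)/(6h_1) = 7/108, b_1 = Δ_1 - h_1(2M_1 + M_2)/6 = 3/2.

1.5000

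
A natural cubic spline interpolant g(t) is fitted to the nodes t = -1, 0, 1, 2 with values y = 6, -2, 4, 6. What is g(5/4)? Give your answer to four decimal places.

5.1563

Put M_i = g'' at the i-th knot. Here h = (1, 1, 1) and Δ = (-8, 6, 2), so the interior equations h_(i-1)·M_(i-1) + 2(h_(i-1)+h_i)·M_i + h_i·M_(i+1) = 6(Δ_i − Δ_(i-1)) read
  1·M_0 + 4·M_1 + 1·M_2 = 6(Δ_1 - Δ_0) = 84
  1·M_1 + 4·M_2 + 1·M_3 = 6(Δ_2 - Δ_1) = -24
Natural end conditions: M_0 = M_3 = 0.
Forward elimination and back-substitution give M_0 = 0, M_1 = 24, M_2 = -12, M_3 = 0.
On [1, 2], g(t) = 4 + 6·(t - 1) - 6·(t - 1)² + 2·(t - 1)³.
With (t - 1) = 1/4: g(5/4) = 165/32.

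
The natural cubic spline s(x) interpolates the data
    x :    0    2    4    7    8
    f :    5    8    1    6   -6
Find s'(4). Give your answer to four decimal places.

0.0734

With M_i denoting the second derivative at x_i, h_i = 2, 2, 3, 1, and Δ_i = (y_(i+1) − y_i)/h_i = 3/2, -7/2, 5/3, -12:
  2·M_0 + 8·M_1 + 2·M_2 = 6(Δ_1 - Δ_0) = -30
  2·M_1 + 10·M_2 + 3·M_3 = 6(Δ_2 - Δ_1) = 31
  3·M_2 + 8·M_3 + 1·M_4 = 6(Δ_3 - Δ_2) = -82
Natural end conditions: M_0 = M_4 = 0.
Hence M_0 = 0, M_1 = -1559/268, M_2 = 554/67, M_3 = -1789/134, M_4 = 0.
On [4, 7], s'(x) = b_2 + 2c_2·(x - 4) + 3d_2·(x - 4)² with b_2 = Δ_2 - h_2(2M_2 + M_3)/6 = 59/804, c_2 = M_2/2 = 277/67, d_2 = (M_3 - M_2)/(6h_2) = -2897/2412. So s'(4) = 59/804.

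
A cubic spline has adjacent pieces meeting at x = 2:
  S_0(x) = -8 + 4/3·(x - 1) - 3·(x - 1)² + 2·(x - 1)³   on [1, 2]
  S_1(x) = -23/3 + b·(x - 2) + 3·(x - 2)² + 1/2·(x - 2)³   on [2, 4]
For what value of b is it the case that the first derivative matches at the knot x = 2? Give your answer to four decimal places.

1.3333

S_0'(x) = 4/3 - 6·(x - 1) + 6·(x - 1)², so S_0'(2) = 4/3. On the right, S_1'(2) = b, so b = 4/3.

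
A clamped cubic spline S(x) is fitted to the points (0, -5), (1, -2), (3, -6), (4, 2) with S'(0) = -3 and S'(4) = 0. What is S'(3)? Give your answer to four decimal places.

6.6857

Let M_i = S''(x_i). Step sizes h_i = 1, 2, 1; slopes of the chords Δ_i = (y_(i+1) - y_i)/h_i = 3, -2, 8.
  1·M_0 + 6·M_1 + 2·M_2 = 6(Δ_1 - Δ_0) = -30
  2·M_1 + 6·M_2 + 1·M_3 = 6(Δ_2 - Δ_1) = 60
Clamped end conditions give two more equations: 2h_0·M_0 + h_0·M_1 = 6(Δ_0 - S'(0)) = 36 and h_2·M_2 + 2h_2·M_3 = 6(S'(4) - Δ_2) = -48.
Hence M_0 = 918/35, M_1 = -576/35, M_2 = 744/35, M_3 = -1212/35.
On [3, 4], S'(x) = b_2 + 2c_2·(x - 3) + 3d_2·(x - 3)² with b_2 = Δ_2 - h_2(2M_2 + M_3)/6 = 234/35, c_2 = M_2/2 = 372/35, d_2 = (M_3 - M_2)/(6h_2) = -326/35. So S'(3) = 234/35.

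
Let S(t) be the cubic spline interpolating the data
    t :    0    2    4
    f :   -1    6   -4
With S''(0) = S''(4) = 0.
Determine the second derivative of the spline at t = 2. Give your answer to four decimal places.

Let M_i = S''(x_i). Step sizes h_i = 2, 2; slopes of the chords Δ_i = (y_(i+1) - y_i)/h_i = 7/2, -5.
  2·M_0 + 8·M_1 + 2·M_2 = 6(Δ_1 - Δ_0) = -51
Natural end conditions: M_0 = M_2 = 0.
Solving the tridiagonal system: M_0 = 0, M_1 = -51/8, M_2 = 0.

-6.3750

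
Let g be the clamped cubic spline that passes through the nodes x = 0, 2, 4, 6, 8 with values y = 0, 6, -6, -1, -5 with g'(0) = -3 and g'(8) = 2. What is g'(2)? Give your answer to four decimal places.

Write m_i for g''(x_i). With h_i = 2, 2, 2, 2 and divided differences Δ_i = 3, -6, 5/2, -2, the continuity of g' gives the tridiagonal system
  2·m_0 + 8·m_1 + 2·m_2 = 6(Δ_1 - Δ_0) = -54
  2·m_1 + 8·m_2 + 2·m_3 = 6(Δ_2 - Δ_1) = 51
  2·m_2 + 8·m_3 + 2·m_4 = 6(Δ_3 - Δ_2) = -27
Clamped end conditions give two more equations: 2h_0·m_0 + h_0·m_1 = 6(Δ_0 - g'(0)) = 36 and h_3·m_3 + 2h_3·m_4 = 6(g'(8) - Δ_3) = 24.
Forward elimination and back-substitution give m_0 = 1777/112, m_1 = -769/56, m_2 = 193/16, m_3 = -505/56, m_4 = 1177/112.
On [2, 4], g'(x) = b_1 + 2c_1·(x - 2) + 3d_1·(x - 2)² with b_1 = Δ_1 - h_1(2m_1 + m_2)/6 = -97/112, c_1 = m_1/2 = -769/112, d_1 = (m_2 - m_1)/(6h_1) = 963/448. So g'(2) = -97/112.

-0.8661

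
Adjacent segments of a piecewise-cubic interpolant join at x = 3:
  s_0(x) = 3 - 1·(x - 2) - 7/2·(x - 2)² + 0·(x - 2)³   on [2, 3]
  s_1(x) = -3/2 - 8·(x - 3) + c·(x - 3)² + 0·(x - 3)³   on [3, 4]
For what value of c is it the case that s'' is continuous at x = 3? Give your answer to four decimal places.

-3.5000

s_0''(x) = -7 + 0·(x - 2), so s_0''(3) = -7. On the right, s_1''(3) = 2c, so c = -7/2.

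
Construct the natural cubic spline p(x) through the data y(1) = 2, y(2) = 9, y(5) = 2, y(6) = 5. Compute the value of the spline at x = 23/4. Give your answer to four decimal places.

3.9489

With M_i denoting the second derivative at x_i, h_i = 1, 3, 1, and Δ_i = (y_(i+1) − y_i)/h_i = 7, -7/3, 3:
  1·M_0 + 8·M_1 + 3·M_2 = 6(Δ_1 - Δ_0) = -56
  3·M_1 + 8·M_2 + 1·M_3 = 6(Δ_2 - Δ_1) = 32
Natural end conditions: M_0 = M_3 = 0.
Forward elimination and back-substitution give M_0 = 0, M_1 = -544/55, M_2 = 424/55, M_3 = 0.
On [5, 6], p(x) = 2 + 71/165·(x - 5) + 212/55·(x - 5)² - 212/165·(x - 5)³.
With (x - 5) = 3/4: p(23/4) = 695/176.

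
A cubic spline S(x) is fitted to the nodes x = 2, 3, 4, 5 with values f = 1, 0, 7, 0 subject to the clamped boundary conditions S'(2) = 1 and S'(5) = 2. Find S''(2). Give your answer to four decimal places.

-19.3333

Write σ_i for S''(x_i). With h_i = 1, 1, 1 and divided differences Δ_i = -1, 7, -7, the continuity of S' gives the tridiagonal system
  1·σ_0 + 4·σ_1 + 1·σ_2 = 6(Δ_1 - Δ_0) = 48
  1·σ_1 + 4·σ_2 + 1·σ_3 = 6(Δ_2 - Δ_1) = -84
Clamped end conditions give two more equations: 2h_0·σ_0 + h_0·σ_1 = 6(Δ_0 - S'(2)) = -12 and h_2·σ_2 + 2h_2·σ_3 = 6(S'(5) - Δ_2) = 54.
Hence σ_0 = -58/3, σ_1 = 80/3, σ_2 = -118/3, σ_3 = 140/3.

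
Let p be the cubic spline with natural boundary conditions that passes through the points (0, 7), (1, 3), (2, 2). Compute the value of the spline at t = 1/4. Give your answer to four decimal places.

With σ_i denoting the second derivative at x_i, h_i = 1, 1, and Δ_i = (y_(i+1) − y_i)/h_i = -4, -1:
  1·σ_0 + 4·σ_1 + 1·σ_2 = 6(Δ_1 - Δ_0) = 18
Natural end conditions: σ_0 = σ_2 = 0.
Hence σ_0 = 0, σ_1 = 9/2, σ_2 = 0.
On [0, 1], p(t) = 7 - 19/4·t + 0·t² + 3/4·t³.
With t = 1/4: p(1/4) = 1491/256.

5.8242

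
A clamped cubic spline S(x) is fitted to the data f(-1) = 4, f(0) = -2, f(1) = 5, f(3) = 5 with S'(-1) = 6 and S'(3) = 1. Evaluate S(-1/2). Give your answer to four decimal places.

2.0852

Put σ_i = S'' at the i-th knot. Here h = (1, 1, 2) and Δ = (-6, 7, 0), so the interior equations h_(i-1)·σ_(i-1) + 2(h_(i-1)+h_i)·σ_i + h_i·σ_(i+1) = 6(Δ_i − Δ_(i-1)) read
  1·σ_0 + 4·σ_1 + 1·σ_2 = 6(Δ_1 - Δ_0) = 78
  1·σ_1 + 6·σ_2 + 2·σ_3 = 6(Δ_2 - Δ_1) = -42
Clamped end conditions give two more equations: 2h_0·σ_0 + h_0·σ_1 = 6(Δ_0 - S'(-1)) = -72 and h_2·σ_2 + 2h_2·σ_3 = 6(S'(3) - Δ_2) = 6.
Solving: σ_0 = -601/11, σ_1 = 410/11, σ_2 = -181/11, σ_3 = 107/11.
On [-1, 0], S(x) = 4 + 6·(x + 1) - 601/22·(x + 1)² + 337/22·(x + 1)³.
With (x + 1) = 1/2: S(-1/2) = 367/176.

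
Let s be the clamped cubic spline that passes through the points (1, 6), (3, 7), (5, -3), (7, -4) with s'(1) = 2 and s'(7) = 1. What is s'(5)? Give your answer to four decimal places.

Put M_i = s'' at the i-th knot. Here h = (2, 2, 2) and Δ = (1/2, -5, -1/2), so the interior equations h_(i-1)·M_(i-1) + 2(h_(i-1)+h_i)·M_i + h_i·M_(i+1) = 6(Δ_i − Δ_(i-1)) read
  2·M_0 + 8·M_1 + 2·M_2 = 6(Δ_1 - Δ_0) = -33
  2·M_1 + 8·M_2 + 2·M_3 = 6(Δ_2 - Δ_1) = 27
Clamped end conditions give two more equations: 2h_0·M_0 + h_0·M_1 = 6(Δ_0 - s'(1)) = -9 and h_2·M_2 + 2h_2·M_3 = 6(s'(7) - Δ_2) = 9.
Forward elimination and back-substitution give M_0 = 7/15, M_1 = -163/30, M_2 = 143/30, M_3 = -2/15.
On [5, 7], s'(x) = b_2 + 2c_2·(x - 5) + 3d_2·(x - 5)² with b_2 = Δ_2 - h_2(2M_2 + M_3)/6 = -109/30, c_2 = M_2/2 = 143/60, d_2 = (M_3 - M_2)/(6h_2) = -49/120. So s'(5) = -109/30.

-3.6333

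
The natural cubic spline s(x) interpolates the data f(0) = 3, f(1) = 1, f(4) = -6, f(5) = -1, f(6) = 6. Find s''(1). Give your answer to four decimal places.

-2.6132

Put M_i = s'' at the i-th knot. Here h = (1, 3, 1, 1) and Δ = (-2, -7/3, 5, 7), so the interior equations h_(i-1)·M_(i-1) + 2(h_(i-1)+h_i)·M_i + h_i·M_(i+1) = 6(Δ_i − Δ_(i-1)) read
  1·M_0 + 8·M_1 + 3·M_2 = 6(Δ_1 - Δ_0) = -2
  3·M_1 + 8·M_2 + 1·M_3 = 6(Δ_2 - Δ_1) = 44
  1·M_2 + 4·M_3 + 1·M_4 = 6(Δ_3 - Δ_2) = 12
Natural end conditions: M_0 = M_4 = 0.
Solving: M_0 = 0, M_1 = -277/106, M_2 = 334/53, M_3 = 151/106, M_4 = 0.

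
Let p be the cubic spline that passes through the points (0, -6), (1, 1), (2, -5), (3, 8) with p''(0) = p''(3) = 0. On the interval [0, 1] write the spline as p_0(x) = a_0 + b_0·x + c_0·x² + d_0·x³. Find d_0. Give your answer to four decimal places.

-4.7333

With σ_i denoting the second derivative at x_i, h_i = 1, 1, 1, and Δ_i = (y_(i+1) − y_i)/h_i = 7, -6, 13:
  1·σ_0 + 4·σ_1 + 1·σ_2 = 6(Δ_1 - Δ_0) = -78
  1·σ_1 + 4·σ_2 + 1·σ_3 = 6(Δ_2 - Δ_1) = 114
Natural end conditions: σ_0 = σ_3 = 0.
Solving: σ_0 = 0, σ_1 = -142/5, σ_2 = 178/5, σ_3 = 0.
On [0, 1], with p_0(x) = a_0 + b_0·x + c_0·x² + d_0·x³: c_0 = σ_0/2 = 0, d_0 = (σ_1 - σ_0)/(6h_0) = -71/15, b_0 = Δ_0 - h_0(2σ_0 + σ_1)/6 = 176/15.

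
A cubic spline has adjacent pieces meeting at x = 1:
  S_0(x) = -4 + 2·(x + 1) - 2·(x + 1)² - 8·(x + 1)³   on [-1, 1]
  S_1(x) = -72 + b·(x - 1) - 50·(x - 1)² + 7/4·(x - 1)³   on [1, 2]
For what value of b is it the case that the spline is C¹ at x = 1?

S_0'(x) = 2 - 4·(x + 1) - 24·(x + 1)², so S_0'(1) = -102. On the right, S_1'(1) = b, so b = -102.

-102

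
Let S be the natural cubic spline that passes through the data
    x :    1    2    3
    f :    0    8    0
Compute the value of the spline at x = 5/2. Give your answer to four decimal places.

Put M_i = S'' at the i-th knot. Here h = (1, 1) and Δ = (8, -8), so the interior equations h_(i-1)·M_(i-1) + 2(h_(i-1)+h_i)·M_i + h_i·M_(i+1) = 6(Δ_i − Δ_(i-1)) read
  1·M_0 + 4·M_1 + 1·M_2 = 6(Δ_1 - Δ_0) = -96
Natural end conditions: M_0 = M_2 = 0.
Forward elimination and back-substitution give M_0 = 0, M_1 = -24, M_2 = 0.
On [2, 3], S(x) = 8 + 0·(x - 2) - 12·(x - 2)² + 4·(x - 2)³.
With (x - 2) = 1/2: S(5/2) = 11/2.

5.5000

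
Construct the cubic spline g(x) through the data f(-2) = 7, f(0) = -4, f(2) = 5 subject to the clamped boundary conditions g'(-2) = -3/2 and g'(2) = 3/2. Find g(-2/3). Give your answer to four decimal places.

-1.1481

Write σ_i for g''(x_i). With h_i = 2, 2 and divided differences Δ_i = -11/2, 9/2, the continuity of g' gives the tridiagonal system
  2·σ_0 + 8·σ_1 + 2·σ_2 = 6(Δ_1 - Δ_0) = 60
Clamped end conditions give two more equations: 2h_0·σ_0 + h_0·σ_1 = 6(Δ_0 - g'(-2)) = -24 and h_1·σ_1 + 2h_1·σ_2 = 6(g'(2) - Δ_1) = -18.
Forward elimination and back-substitution give σ_0 = -51/4, σ_1 = 27/2, σ_2 = -45/4.
On [-2, 0], g(x) = 7 - 3/2·(x + 2) - 51/8·(x + 2)² + 35/16·(x + 2)³.
With (x + 2) = 4/3: g(-2/3) = -31/27.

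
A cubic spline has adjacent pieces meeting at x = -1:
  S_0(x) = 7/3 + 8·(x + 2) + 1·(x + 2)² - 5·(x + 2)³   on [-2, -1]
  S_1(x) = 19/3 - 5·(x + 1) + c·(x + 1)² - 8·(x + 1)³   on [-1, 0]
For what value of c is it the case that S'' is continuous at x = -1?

-14

S_0''(x) = 2 - 30·(x + 2), so S_0''(-1) = -28. On the right, S_1''(-1) = 2c, so c = -14.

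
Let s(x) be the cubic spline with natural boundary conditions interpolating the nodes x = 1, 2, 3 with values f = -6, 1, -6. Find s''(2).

Let σ_i = s''(x_i). Step sizes h_i = 1, 1; slopes of the chords Δ_i = (y_(i+1) - y_i)/h_i = 7, -7.
  1·σ_0 + 4·σ_1 + 1·σ_2 = 6(Δ_1 - Δ_0) = -84
Natural end conditions: σ_0 = σ_2 = 0.
Solving the tridiagonal system: σ_0 = 0, σ_1 = -21, σ_2 = 0.

-21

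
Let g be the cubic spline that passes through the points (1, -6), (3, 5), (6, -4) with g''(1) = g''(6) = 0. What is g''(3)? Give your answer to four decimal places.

-5.1000

Let σ_i = g''(x_i). Step sizes h_i = 2, 3; slopes of the chords Δ_i = (y_(i+1) - y_i)/h_i = 11/2, -3.
  2·σ_0 + 10·σ_1 + 3·σ_2 = 6(Δ_1 - Δ_0) = -51
Natural end conditions: σ_0 = σ_2 = 0.
Forward elimination and back-substitution give σ_0 = 0, σ_1 = -51/10, σ_2 = 0.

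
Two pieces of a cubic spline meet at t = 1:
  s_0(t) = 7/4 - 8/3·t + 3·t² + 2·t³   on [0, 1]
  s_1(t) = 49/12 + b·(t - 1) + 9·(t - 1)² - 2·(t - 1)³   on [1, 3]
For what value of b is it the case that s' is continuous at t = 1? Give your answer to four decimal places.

s_0'(t) = -8/3 + 6·t + 6·t², so s_0'(1) = 28/3. On the right, s_1'(1) = b, so b = 28/3.

9.3333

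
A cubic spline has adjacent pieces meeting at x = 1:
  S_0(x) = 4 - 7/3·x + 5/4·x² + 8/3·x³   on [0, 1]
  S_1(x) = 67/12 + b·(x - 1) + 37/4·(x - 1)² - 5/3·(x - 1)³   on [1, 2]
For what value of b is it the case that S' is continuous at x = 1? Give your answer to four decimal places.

S_0'(x) = -7/3 + 5/2·x + 8·x², so S_0'(1) = 49/6. On the right, S_1'(1) = b, so b = 49/6.

8.1667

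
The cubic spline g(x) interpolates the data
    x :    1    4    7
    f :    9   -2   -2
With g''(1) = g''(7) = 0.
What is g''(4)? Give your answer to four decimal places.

1.8333

With m_i denoting the second derivative at x_i, h_i = 3, 3, and Δ_i = (y_(i+1) − y_i)/h_i = -11/3, 0:
  3·m_0 + 12·m_1 + 3·m_2 = 6(Δ_1 - Δ_0) = 22
Natural end conditions: m_0 = m_2 = 0.
Solving: m_0 = 0, m_1 = 11/6, m_2 = 0.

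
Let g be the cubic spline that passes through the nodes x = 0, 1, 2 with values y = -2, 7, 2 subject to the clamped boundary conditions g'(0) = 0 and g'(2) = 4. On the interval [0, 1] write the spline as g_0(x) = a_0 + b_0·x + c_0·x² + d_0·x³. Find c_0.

25

Write M_i for g''(x_i). With h_i = 1, 1 and divided differences Δ_i = 9, -5, the continuity of g' gives the tridiagonal system
  1·M_0 + 4·M_1 + 1·M_2 = 6(Δ_1 - Δ_0) = -84
Clamped end conditions give two more equations: 2h_0·M_0 + h_0·M_1 = 6(Δ_0 - g'(0)) = 54 and h_1·M_1 + 2h_1·M_2 = 6(g'(2) - Δ_1) = 54.
Solving the tridiagonal system: M_0 = 50, M_1 = -46, M_2 = 50.
On [0, 1], with g_0(x) = a_0 + b_0·x + c_0·x² + d_0·x³: c_0 = M_0/2 = 25, d_0 = (M_1 - M_0)/(6h_0) = -16, b_0 = Δ_0 - h_0(2M_0 + M_1)/6 = 0.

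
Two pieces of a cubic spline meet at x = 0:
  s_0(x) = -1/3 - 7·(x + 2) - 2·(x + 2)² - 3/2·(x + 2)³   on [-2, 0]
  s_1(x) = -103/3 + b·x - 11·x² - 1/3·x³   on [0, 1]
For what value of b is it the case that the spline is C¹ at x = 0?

-33

s_0'(x) = -7 - 4·(x + 2) - 9/2·(x + 2)², so s_0'(0) = -33. On the right, s_1'(0) = b, so b = -33.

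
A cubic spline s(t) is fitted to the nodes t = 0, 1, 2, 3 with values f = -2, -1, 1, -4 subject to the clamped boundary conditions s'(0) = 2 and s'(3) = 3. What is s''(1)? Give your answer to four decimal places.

8.6667

With m_i denoting the second derivative at x_i, h_i = 1, 1, 1, and Δ_i = (y_(i+1) − y_i)/h_i = 1, 2, -5:
  1·m_0 + 4·m_1 + 1·m_2 = 6(Δ_1 - Δ_0) = 6
  1·m_1 + 4·m_2 + 1·m_3 = 6(Δ_2 - Δ_1) = -42
Clamped end conditions give two more equations: 2h_0·m_0 + h_0·m_1 = 6(Δ_0 - s'(0)) = -6 and h_2·m_2 + 2h_2·m_3 = 6(s'(3) - Δ_2) = 48.
Hence m_0 = -22/3, m_1 = 26/3, m_2 = -64/3, m_3 = 104/3.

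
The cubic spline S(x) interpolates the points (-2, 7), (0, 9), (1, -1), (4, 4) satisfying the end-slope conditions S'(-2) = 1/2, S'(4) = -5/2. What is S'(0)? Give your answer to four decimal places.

Write M_i for S''(x_i). With h_i = 2, 1, 3 and divided differences Δ_i = 1, -10, 5/3, the continuity of S' gives the tridiagonal system
  2·M_0 + 6·M_1 + 1·M_2 = 6(Δ_1 - Δ_0) = -66
  1·M_1 + 8·M_2 + 3·M_3 = 6(Δ_2 - Δ_1) = 70
Clamped end conditions give two more equations: 2h_0·M_0 + h_0·M_1 = 6(Δ_0 - S'(-2)) = 3 and h_2·M_2 + 2h_2·M_3 = 6(S'(4) - Δ_2) = -25.
Hence M_0 = 379/42, M_1 = -695/42, M_2 = 320/21, M_3 = -165/14.
On [0, 1], S'(x) = b_1 + 2c_1·x + 3d_1·x² with b_1 = Δ_1 - h_1(2M_1 + M_2)/6 = -295/42, c_1 = M_1/2 = -695/84, d_1 = (M_2 - M_1)/(6h_1) = 445/84. So S'(0) = -295/42.

-7.0238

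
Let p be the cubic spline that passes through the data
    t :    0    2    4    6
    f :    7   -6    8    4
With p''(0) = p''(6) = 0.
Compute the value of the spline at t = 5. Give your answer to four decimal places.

8.4750

Put σ_i = p'' at the i-th knot. Here h = (2, 2, 2) and Δ = (-13/2, 7, -2), so the interior equations h_(i-1)·σ_(i-1) + 2(h_(i-1)+h_i)·σ_i + h_i·σ_(i+1) = 6(Δ_i − Δ_(i-1)) read
  2·σ_0 + 8·σ_1 + 2·σ_2 = 6(Δ_1 - Δ_0) = 81
  2·σ_1 + 8·σ_2 + 2·σ_3 = 6(Δ_2 - Δ_1) = -54
Natural end conditions: σ_0 = σ_3 = 0.
Solving: σ_0 = 0, σ_1 = 63/5, σ_2 = -99/10, σ_3 = 0.
On [4, 6], p(t) = 8 + 23/5·(t - 4) - 99/20·(t - 4)² + 33/40·(t - 4)³.
With (t - 4) = 1: p(5) = 339/40.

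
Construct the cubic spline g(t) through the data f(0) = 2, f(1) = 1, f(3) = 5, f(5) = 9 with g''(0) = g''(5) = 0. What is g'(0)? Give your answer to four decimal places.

Put M_i = g'' at the i-th knot. Here h = (1, 2, 2) and Δ = (-1, 2, 2), so the interior equations h_(i-1)·M_(i-1) + 2(h_(i-1)+h_i)·M_i + h_i·M_(i+1) = 6(Δ_i − Δ_(i-1)) read
  1·M_0 + 6·M_1 + 2·M_2 = 6(Δ_1 - Δ_0) = 18
  2·M_1 + 8·M_2 + 2·M_3 = 6(Δ_2 - Δ_1) = 0
Natural end conditions: M_0 = M_3 = 0.
Solving: M_0 = 0, M_1 = 36/11, M_2 = -9/11, M_3 = 0.
On [0, 1], g'(t) = b_0 + 2c_0·t + 3d_0·t² with b_0 = Δ_0 - h_0(2M_0 + M_1)/6 = -17/11, c_0 = M_0/2 = 0, d_0 = (M_1 - M_0)/(6h_0) = 6/11. So g'(0) = -17/11.

-1.5455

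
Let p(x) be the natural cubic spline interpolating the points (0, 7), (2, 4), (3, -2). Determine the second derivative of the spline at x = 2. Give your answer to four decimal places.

-4.5000

Put M_i = p'' at the i-th knot. Here h = (2, 1) and Δ = (-3/2, -6), so the interior equations h_(i-1)·M_(i-1) + 2(h_(i-1)+h_i)·M_i + h_i·M_(i+1) = 6(Δ_i − Δ_(i-1)) read
  2·M_0 + 6·M_1 + 1·M_2 = 6(Δ_1 - Δ_0) = -27
Natural end conditions: M_0 = M_2 = 0.
Forward elimination and back-substitution give M_0 = 0, M_1 = -9/2, M_2 = 0.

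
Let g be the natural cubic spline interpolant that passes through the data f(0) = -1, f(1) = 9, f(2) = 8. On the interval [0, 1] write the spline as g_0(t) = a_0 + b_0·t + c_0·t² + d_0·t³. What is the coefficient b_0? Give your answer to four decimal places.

12.7500

Let m_i = g''(x_i). Step sizes h_i = 1, 1; slopes of the chords Δ_i = (y_(i+1) - y_i)/h_i = 10, -1.
  1·m_0 + 4·m_1 + 1·m_2 = 6(Δ_1 - Δ_0) = -66
Natural end conditions: m_0 = m_2 = 0.
Hence m_0 = 0, m_1 = -33/2, m_2 = 0.
On [0, 1], with g_0(t) = a_0 + b_0·t + c_0·t² + d_0·t³: c_0 = m_0/2 = 0, d_0 = (m_1 - m_0)/(6h_0) = -11/4, b_0 = Δ_0 - h_0(2m_0 + m_1)/6 = 51/4.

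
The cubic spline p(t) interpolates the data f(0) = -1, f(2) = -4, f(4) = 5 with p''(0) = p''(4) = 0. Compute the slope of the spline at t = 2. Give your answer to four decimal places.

1.5000

Let M_i = p''(x_i). Step sizes h_i = 2, 2; slopes of the chords Δ_i = (y_(i+1) - y_i)/h_i = -3/2, 9/2.
  2·M_0 + 8·M_1 + 2·M_2 = 6(Δ_1 - Δ_0) = 36
Natural end conditions: M_0 = M_2 = 0.
Solving the tridiagonal system: M_0 = 0, M_1 = 9/2, M_2 = 0.
On [2, 4], p'(t) = b_1 + 2c_1·(t - 2) + 3d_1·(t - 2)² with b_1 = Δ_1 - h_1(2M_1 + M_2)/6 = 3/2, c_1 = M_1/2 = 9/4, d_1 = (M_2 - M_1)/(6h_1) = -3/8. So p'(2) = 3/2.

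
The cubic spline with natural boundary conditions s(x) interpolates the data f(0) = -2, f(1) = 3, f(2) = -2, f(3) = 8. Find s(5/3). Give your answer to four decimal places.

Write m_i for s''(x_i). With h_i = 1, 1, 1 and divided differences Δ_i = 5, -5, 10, the continuity of s' gives the tridiagonal system
  1·m_0 + 4·m_1 + 1·m_2 = 6(Δ_1 - Δ_0) = -60
  1·m_1 + 4·m_2 + 1·m_3 = 6(Δ_2 - Δ_1) = 90
Natural end conditions: m_0 = m_3 = 0.
Forward elimination and back-substitution give m_0 = 0, m_1 = -22, m_2 = 28, m_3 = 0.
On [1, 2], s(x) = 3 - 7/3·(x - 1) - 11·(x - 1)² + 25/3·(x - 1)³.
With (x - 1) = 2/3: s(5/3) = -79/81.

-0.9753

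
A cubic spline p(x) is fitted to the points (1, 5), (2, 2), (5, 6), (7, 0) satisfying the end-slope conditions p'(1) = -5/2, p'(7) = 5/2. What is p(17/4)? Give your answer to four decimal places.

With σ_i denoting the second derivative at x_i, h_i = 1, 3, 2, and Δ_i = (y_(i+1) − y_i)/h_i = -3, 4/3, -3:
  1·σ_0 + 8·σ_1 + 3·σ_2 = 6(Δ_1 - Δ_0) = 26
  3·σ_1 + 10·σ_2 + 2·σ_3 = 6(Δ_2 - Δ_1) = -26
Clamped end conditions give two more equations: 2h_0·σ_0 + h_0·σ_1 = 6(Δ_0 - p'(1)) = -3 and h_2·σ_2 + 2h_2·σ_3 = 6(p'(7) - Δ_2) = 33.
Hence σ_0 = -367/78, σ_1 = 250/39, σ_2 = -535/78, σ_3 = 911/78.
On [2, 5], p(x) = 2 - 257/156·(x - 2) + 125/39·(x - 2)² - 115/156·(x - 2)³.
With (x - 2) = 9/4: p(17/4) = 20375/3328.

6.1223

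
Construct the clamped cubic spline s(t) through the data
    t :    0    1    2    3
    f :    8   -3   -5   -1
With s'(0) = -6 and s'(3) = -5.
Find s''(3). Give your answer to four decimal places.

Let σ_i = s''(x_i). Step sizes h_i = 1, 1, 1; slopes of the chords Δ_i = (y_(i+1) - y_i)/h_i = -11, -2, 4.
  1·σ_0 + 4·σ_1 + 1·σ_2 = 6(Δ_1 - Δ_0) = 54
  1·σ_1 + 4·σ_2 + 1·σ_3 = 6(Δ_2 - Δ_1) = 36
Clamped end conditions give two more equations: 2h_0·σ_0 + h_0·σ_1 = 6(Δ_0 - s'(0)) = -30 and h_2·σ_2 + 2h_2·σ_3 = 6(s'(3) - Δ_2) = -54.
Forward elimination and back-substitution give σ_0 = -344/15, σ_1 = 238/15, σ_2 = 202/15, σ_3 = -506/15.

-33.7333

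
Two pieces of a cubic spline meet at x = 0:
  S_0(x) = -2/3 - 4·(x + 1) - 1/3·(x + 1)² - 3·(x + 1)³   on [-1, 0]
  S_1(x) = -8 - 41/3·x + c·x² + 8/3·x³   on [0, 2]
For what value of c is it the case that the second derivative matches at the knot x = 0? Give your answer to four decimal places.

S_0''(x) = -2/3 - 18·(x + 1), so S_0''(0) = -56/3. On the right, S_1''(0) = 2c, so c = -28/3.

-9.3333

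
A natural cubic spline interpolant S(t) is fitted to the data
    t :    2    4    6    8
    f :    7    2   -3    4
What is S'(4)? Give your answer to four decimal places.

-3.3000

With σ_i denoting the second derivative at x_i, h_i = 2, 2, 2, and Δ_i = (y_(i+1) − y_i)/h_i = -5/2, -5/2, 7/2:
  2·σ_0 + 8·σ_1 + 2·σ_2 = 6(Δ_1 - Δ_0) = 0
  2·σ_1 + 8·σ_2 + 2·σ_3 = 6(Δ_2 - Δ_1) = 36
Natural end conditions: σ_0 = σ_3 = 0.
Hence σ_0 = 0, σ_1 = -6/5, σ_2 = 24/5, σ_3 = 0.
On [4, 6], S'(t) = b_1 + 2c_1·(t - 4) + 3d_1·(t - 4)² with b_1 = Δ_1 - h_1(2σ_1 + σ_2)/6 = -33/10, c_1 = σ_1/2 = -3/5, d_1 = (σ_2 - σ_1)/(6h_1) = 1/2. So S'(4) = -33/10.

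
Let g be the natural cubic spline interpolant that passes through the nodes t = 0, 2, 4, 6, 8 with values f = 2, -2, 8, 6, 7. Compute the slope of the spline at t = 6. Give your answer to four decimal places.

-1.4107

Let M_i = g''(x_i). Step sizes h_i = 2, 2, 2, 2; slopes of the chords Δ_i = (y_(i+1) - y_i)/h_i = -2, 5, -1, 1/2.
  2·M_0 + 8·M_1 + 2·M_2 = 6(Δ_1 - Δ_0) = 42
  2·M_1 + 8·M_2 + 2·M_3 = 6(Δ_2 - Δ_1) = -36
  2·M_2 + 8·M_3 + 2·M_4 = 6(Δ_3 - Δ_2) = 9
Natural end conditions: M_0 = M_4 = 0.
Solving the tridiagonal system: M_0 = 0, M_1 = 783/112, M_2 = -195/28, M_3 = 321/112, M_4 = 0.
On [6, 8], g'(t) = b_3 + 2c_3·(t - 6) + 3d_3·(t - 6)² with b_3 = Δ_3 - h_3(2M_3 + M_4)/6 = -79/56, c_3 = M_3/2 = 321/224, d_3 = (M_4 - M_3)/(6h_3) = -107/448. So g'(6) = -79/56.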